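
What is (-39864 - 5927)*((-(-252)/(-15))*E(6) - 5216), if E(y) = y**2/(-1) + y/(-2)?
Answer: 1044217964/5 ≈ 2.0884e+8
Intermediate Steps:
E(y) = -y**2 - y/2 (E(y) = y**2*(-1) + y*(-1/2) = -y**2 - y/2)
(-39864 - 5927)*((-(-252)/(-15))*E(6) - 5216) = (-39864 - 5927)*((-(-252)/(-15))*(-1*6*(1/2 + 6)) - 5216) = -45791*((-(-252)*(-1)/15)*(-1*6*13/2) - 5216) = -45791*(-28*3/5*(-39) - 5216) = -45791*(-84/5*(-39) - 5216) = -45791*(3276/5 - 5216) = -45791*(-22804/5) = 1044217964/5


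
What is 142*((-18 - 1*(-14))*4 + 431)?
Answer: 58930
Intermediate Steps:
142*((-18 - 1*(-14))*4 + 431) = 142*((-18 + 14)*4 + 431) = 142*(-4*4 + 431) = 142*(-16 + 431) = 142*415 = 58930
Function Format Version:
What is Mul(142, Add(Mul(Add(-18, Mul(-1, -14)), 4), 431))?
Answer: 58930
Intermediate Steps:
Mul(142, Add(Mul(Add(-18, Mul(-1, -14)), 4), 431)) = Mul(142, Add(Mul(Add(-18, 14), 4), 431)) = Mul(142, Add(Mul(-4, 4), 431)) = Mul(142, Add(-16, 431)) = Mul(142, 415) = 58930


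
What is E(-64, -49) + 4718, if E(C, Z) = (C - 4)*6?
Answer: 4310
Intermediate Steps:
E(C, Z) = -24 + 6*C (E(C, Z) = (-4 + C)*6 = -24 + 6*C)
E(-64, -49) + 4718 = (-24 + 6*(-64)) + 4718 = (-24 - 384) + 4718 = -408 + 4718 = 4310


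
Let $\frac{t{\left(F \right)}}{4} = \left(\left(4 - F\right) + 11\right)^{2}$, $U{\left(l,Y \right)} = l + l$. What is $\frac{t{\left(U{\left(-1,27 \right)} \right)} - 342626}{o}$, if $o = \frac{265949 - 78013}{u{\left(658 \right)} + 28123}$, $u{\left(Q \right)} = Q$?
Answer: $- \frac{4913924035}{93968} \approx -52294.0$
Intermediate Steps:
$U{\left(l,Y \right)} = 2 l$
$t{\left(F \right)} = 4 \left(15 - F\right)^{2}$ ($t{\left(F \right)} = 4 \left(\left(4 - F\right) + 11\right)^{2} = 4 \left(15 - F\right)^{2}$)
$o = \frac{187936}{28781}$ ($o = \frac{265949 - 78013}{658 + 28123} = \frac{187936}{28781} \approx 6.5299$)
$\frac{t{\left(U{\left(-1,27 \right)} \right)} - 342626}{o} = \frac{4 \left(-15 + 2 \left(-1\right)\right)^{2} - 342626}{\frac{187936}{28781}} = \left(4 \left(-15 - 2\right)^{2} - 342626\right) \frac{28781}{187936} = \left(4 \left(-17\right)^{2} - 342626\right) \frac{28781}{187936} = \left(4 \cdot 289 - 342626\right) \frac{28781}{187936} = \left(1156 - 342626\right) \frac{28781}{187936} = \left(-341470\right) \frac{28781}{187936} = - \frac{4913924035}{93968}$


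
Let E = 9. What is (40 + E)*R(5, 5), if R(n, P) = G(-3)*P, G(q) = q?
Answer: -735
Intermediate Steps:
R(n, P) = -3*P
(40 + E)*R(5, 5) = (40 + 9)*(-3*5) = 49*(-15) = -735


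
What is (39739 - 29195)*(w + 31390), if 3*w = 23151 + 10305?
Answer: 448562848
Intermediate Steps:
w = 11152 (w = (23151 + 10305)/3 = (1/3)*33456 = 11152)
(39739 - 29195)*(w + 31390) = (39739 - 29195)*(11152 + 31390) = 10544*42542 = 448562848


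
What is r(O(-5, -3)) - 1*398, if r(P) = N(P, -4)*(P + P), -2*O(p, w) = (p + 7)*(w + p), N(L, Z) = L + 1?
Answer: -254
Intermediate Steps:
N(L, Z) = 1 + L
O(p, w) = -(7 + p)*(p + w)/2 (O(p, w) = -(p + 7)*(w + p)/2 = -(7 + p)*(p + w)/2)
r(P) = 2*P*(1 + P) (r(P) = (1 + P)*(P + P) = (1 + P)*(2*P) = 2*P*(1 + P))
r(O(-5, -3)) - 1*398 = 2*(-7/2*(-5) - 7/2*(-3) - 1/2*(-5)**2 - 1/2*(-5)*(-3))*(1 + (-7/2*(-5) - 7/2*(-3) - 1/2*(-5)**2 - 1/2*(-5)*(-3))) - 1*398 = 2*(35/2 + 21/2 - 1/2*25 - 15/2)*(1 + (35/2 + 21/2 - 1/2*25 - 15/2)) - 398 = 2*(35/2 + 21/2 - 25/2 - 15/2)*(1 + (35/2 + 21/2 - 25/2 - 15/2)) - 398 = 2*8*(1 + 8) - 398 = 2*8*9 - 398 = 144 - 398 = -254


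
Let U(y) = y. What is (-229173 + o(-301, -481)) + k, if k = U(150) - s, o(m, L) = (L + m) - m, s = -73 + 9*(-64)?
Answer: -228855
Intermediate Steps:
s = -649 (s = -73 - 576 = -649)
o(m, L) = L
k = 799 (k = 150 - 1*(-649) = 150 + 649 = 799)
(-229173 + o(-301, -481)) + k = (-229173 - 481) + 799 = -229654 + 799 = -228855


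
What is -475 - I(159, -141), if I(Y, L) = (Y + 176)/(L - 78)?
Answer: -103690/219 ≈ -473.47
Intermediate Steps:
I(Y, L) = (176 + Y)/(-78 + L)
-475 - I(159, -141) = -475 - (176 + 159)/(-78 - 141) = -475 - 335/(-219) = -475 - (-1)*335/219 = -475 - 1*(-335/219) = -475 + 335/219 = -103690/219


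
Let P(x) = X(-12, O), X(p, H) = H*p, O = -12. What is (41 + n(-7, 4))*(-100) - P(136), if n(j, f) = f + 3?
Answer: -4944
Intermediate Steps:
n(j, f) = 3 + f
P(x) = 144 (P(x) = -12*(-12) = 144)
(41 + n(-7, 4))*(-100) - P(136) = (41 + (3 + 4))*(-100) - 1*144 = (41 + 7)*(-100) - 144 = 48*(-100) - 144 = -4800 - 144 = -4944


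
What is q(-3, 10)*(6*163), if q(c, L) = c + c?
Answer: -5868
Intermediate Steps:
q(c, L) = 2*c
q(-3, 10)*(6*163) = (2*(-3))*(6*163) = -6*978 = -5868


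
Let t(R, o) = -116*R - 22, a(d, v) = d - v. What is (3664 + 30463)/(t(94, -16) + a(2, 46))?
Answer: -34127/10970 ≈ -3.1109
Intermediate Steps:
t(R, o) = -22 - 116*R
(3664 + 30463)/(t(94, -16) + a(2, 46)) = (3664 + 30463)/((-22 - 116*94) + (2 - 1*46)) = 34127/((-22 - 10904) + (2 - 46)) = 34127/(-10926 - 44) = 34127/(-10970) = 34127*(-1/10970) = -34127/10970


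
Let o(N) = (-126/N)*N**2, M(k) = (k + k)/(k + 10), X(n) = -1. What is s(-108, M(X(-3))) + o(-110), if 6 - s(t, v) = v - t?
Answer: 123824/9 ≈ 13758.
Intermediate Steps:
M(k) = 2*k/(10 + k) (M(k) = (2*k)/(10 + k) = 2*k/(10 + k))
s(t, v) = 6 + t - v (s(t, v) = 6 - (v - t) = 6 + (t - v) = 6 + t - v)
o(N) = -126*N
s(-108, M(X(-3))) + o(-110) = (6 - 108 - 2*(-1)/(10 - 1)) - 126*(-110) = (6 - 108 - 2*(-1)/9) + 13860 = (6 - 108 - 1*(-2/9)) + 13860 = (6 - 108 + 2/9) + 13860 = -916/9 + 13860 = 123824/9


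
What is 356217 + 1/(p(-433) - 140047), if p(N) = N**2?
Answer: 16899646915/47442 ≈ 3.5622e+5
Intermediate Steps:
356217 + 1/(p(-433) - 140047) = 356217 + 1/((-433)**2 - 140047) = 356217 + 1/(187489 - 140047) = 356217 + 1/47442 = 16899646915/47442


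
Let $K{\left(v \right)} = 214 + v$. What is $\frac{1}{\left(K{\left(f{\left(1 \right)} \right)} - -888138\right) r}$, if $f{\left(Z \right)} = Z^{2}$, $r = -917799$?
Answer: $- \frac{1}{815329495047} \approx -1.2265 \cdot 10^{-12}$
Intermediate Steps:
$\frac{1}{\left(K{\left(f{\left(1 \right)} \right)} - -888138\right) r} = \frac{1}{\left(\left(214 + 1^{2}\right) - -888138\right) \left(-917799\right)} = \frac{1}{\left(214 + 1\right) + 888138} \left(- \frac{1}{917799}\right) = \frac{1}{215 + 888138} \left(- \frac{1}{917799}\right) = \frac{1}{888353} \left(- \frac{1}{917799}\right) = - \frac{1}{815329495047}$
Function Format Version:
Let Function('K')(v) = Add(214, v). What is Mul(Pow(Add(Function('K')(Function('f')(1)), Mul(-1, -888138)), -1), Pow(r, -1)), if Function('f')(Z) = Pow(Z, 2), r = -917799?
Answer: Rational(-1, 815329495047) ≈ -1.2265e-12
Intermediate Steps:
Mul(Pow(Add(Function('K')(Function('f')(1)), Mul(-1, -888138)), -1), Pow(r, -1)) = Mul(Pow(Add(Add(214, Pow(1, 2)), Mul(-1, -888138)), -1), Pow(-917799, -1)) = Mul(Pow(Add(Add(214, 1), 888138), -1), Rational(-1, 917799)) = Mul(Pow(Add(215, 888138), -1), Rational(-1, 917799)) = Mul(Pow(888353, -1), Rational(-1, 917799)) = Mul(Rational(1, 888353), Rational(-1, 917799)) = Rational(-1, 815329495047)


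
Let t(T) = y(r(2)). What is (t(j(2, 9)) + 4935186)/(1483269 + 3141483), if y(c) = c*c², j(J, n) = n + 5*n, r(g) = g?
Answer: 224327/210216 ≈ 1.0671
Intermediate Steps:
j(J, n) = 6*n
y(c) = c³
t(T) = 8 (t(T) = 2³ = 8)
(t(j(2, 9)) + 4935186)/(1483269 + 3141483) = (8 + 4935186)/(1483269 + 3141483) = 4935194/4624752 = 4935194*(1/4624752) = 224327/210216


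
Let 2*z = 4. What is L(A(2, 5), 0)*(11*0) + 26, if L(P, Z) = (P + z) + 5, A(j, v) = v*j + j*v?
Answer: 26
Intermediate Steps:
z = 2 (z = (½)*4 = 2)
A(j, v) = 2*j*v (A(j, v) = j*v + j*v = 2*j*v)
L(P, Z) = 7 + P (L(P, Z) = (P + 2) + 5 = (2 + P) + 5 = 7 + P)
L(A(2, 5), 0)*(11*0) + 26 = (7 + 2*2*5)*(11*0) + 26 = (7 + 20)*0 + 26 = 27*0 + 26 = 0 + 26 = 26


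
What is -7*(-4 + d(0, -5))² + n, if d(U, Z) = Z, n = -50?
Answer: -617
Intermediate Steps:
-7*(-4 + d(0, -5))² + n = -7*(-4 - 5)² - 50 = -7*(-9)² - 50 = -7*81 - 50 = -567 - 50 = -617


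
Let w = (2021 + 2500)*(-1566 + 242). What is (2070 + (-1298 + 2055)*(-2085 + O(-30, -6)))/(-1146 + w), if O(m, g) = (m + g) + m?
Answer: 542079/1995650 ≈ 0.27163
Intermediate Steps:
O(m, g) = g + 2*m (O(m, g) = (g + m) + m = g + 2*m)
w = -5985804 (w = 4521*(-1324) = -5985804)
(2070 + (-1298 + 2055)*(-2085 + O(-30, -6)))/(-1146 + w) = (2070 + (-1298 + 2055)*(-2085 + (-6 + 2*(-30))))/(-1146 - 5985804) = (2070 + 757*(-2085 + (-6 - 60)))/(-5986950) = (2070 + 757*(-2085 - 66))*(-1/5986950) = (2070 + 757*(-2151))*(-1/5986950) = (2070 - 1628307)*(-1/5986950) = -1626237*(-1/5986950) = 542079/1995650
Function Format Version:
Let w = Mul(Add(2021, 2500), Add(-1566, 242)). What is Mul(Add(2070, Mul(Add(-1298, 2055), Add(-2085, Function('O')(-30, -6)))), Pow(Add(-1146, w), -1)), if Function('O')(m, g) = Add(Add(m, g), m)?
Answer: Rational(542079, 1995650) ≈ 0.27163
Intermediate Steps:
Function('O')(m, g) = Add(g, Mul(2, m)) (Function('O')(m, g) = Add(Add(g, m), m) = Add(g, Mul(2, m)))
w = -5985804 (w = Mul(4521, -1324) = -5985804)
Mul(Add(2070, Mul(Add(-1298, 2055), Add(-2085, Function('O')(-30, -6)))), Pow(Add(-1146, w), -1)) = Mul(Add(2070, Mul(Add(-1298, 2055), Add(-2085, Add(-6, Mul(2, -30))))), Pow(Add(-1146, -5985804), -1)) = Mul(Add(2070, Mul(757, Add(-2085, Add(-6, -60)))), Pow(-5986950, -1)) = Mul(Add(2070, Mul(757, Add(-2085, -66))), Rational(-1, 5986950)) = Mul(Add(2070, Mul(757, -2151)), Rational(-1, 5986950)) = Mul(Add(2070, -1628307), Rational(-1, 5986950)) = Mul(-1626237, Rational(-1, 5986950)) = Rational(542079, 1995650)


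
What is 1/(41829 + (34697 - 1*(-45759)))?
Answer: 1/122285 ≈ 8.1776e-6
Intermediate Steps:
1/(41829 + (34697 - 1*(-45759))) = 1/(41829 + (34697 + 45759)) = 1/(41829 + 80456) = 1/122285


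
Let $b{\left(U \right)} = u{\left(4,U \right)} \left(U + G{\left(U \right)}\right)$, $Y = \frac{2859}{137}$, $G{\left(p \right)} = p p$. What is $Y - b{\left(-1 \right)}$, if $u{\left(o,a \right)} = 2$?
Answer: $\frac{2859}{137} \approx 20.869$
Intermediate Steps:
$G{\left(p \right)} = p^{2}$
$Y = \frac{2859}{137}$ ($Y = 2859 \cdot \frac{1}{137} = \frac{2859}{137} \approx 20.869$)
$b{\left(U \right)} = 2 U + 2 U^{2}$ ($b{\left(U \right)} = 2 \left(U + U^{2}\right) = 2 U + 2 U^{2}$)
$Y - b{\left(-1 \right)} = \frac{2859}{137} - 2 \left(-1\right) \left(1 - 1\right) = \frac{2859}{137} - 2 \left(-1\right) 0 = \frac{2859}{137} - 0 = \frac{2859}{137} + 0 = \frac{2859}{137}$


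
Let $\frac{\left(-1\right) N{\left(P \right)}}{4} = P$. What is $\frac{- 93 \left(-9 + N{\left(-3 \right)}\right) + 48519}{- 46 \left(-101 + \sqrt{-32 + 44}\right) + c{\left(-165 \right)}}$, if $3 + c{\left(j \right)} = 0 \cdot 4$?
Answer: $\frac{223978320}{21532057} + \frac{4438080 \sqrt{3}}{21532057} \approx 10.759$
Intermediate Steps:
$N{\left(P \right)} = - 4 P$
$c{\left(j \right)} = -3$ ($c{\left(j \right)} = -3 + 0 \cdot 4 = -3 + 0 = -3$)
$\frac{- 93 \left(-9 + N{\left(-3 \right)}\right) + 48519}{- 46 \left(-101 + \sqrt{-32 + 44}\right) + c{\left(-165 \right)}} = \frac{- 93 \left(-9 - -12\right) + 48519}{- 46 \left(-101 + \sqrt{-32 + 44}\right) - 3} = \frac{- 93 \left(-9 + 12\right) + 48519}{- 46 \left(-101 + \sqrt{12}\right) - 3} = \frac{\left(-93\right) 3 + 48519}{- 46 \left(-101 + 2 \sqrt{3}\right) - 3} = \frac{-279 + 48519}{\left(4646 - 92 \sqrt{3}\right) - 3} = \frac{48240}{4643 - 92 \sqrt{3}}$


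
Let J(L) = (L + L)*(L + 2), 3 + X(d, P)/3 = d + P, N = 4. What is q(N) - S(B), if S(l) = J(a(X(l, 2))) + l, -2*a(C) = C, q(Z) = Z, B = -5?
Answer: -189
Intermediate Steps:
X(d, P) = -9 + 3*P + 3*d (X(d, P) = -9 + 3*(d + P) = -9 + 3*(P + d) = -9 + (3*P + 3*d) = -9 + 3*P + 3*d)
a(C) = -C/2
J(L) = 2*L*(2 + L) (J(L) = (2*L)*(2 + L) = 2*L*(2 + L))
S(l) = l + 2*(3/2 - 3*l/2)*(7/2 - 3*l/2) (S(l) = 2*(-(-9 + 3*2 + 3*l)/2)*(2 - (-9 + 3*2 + 3*l)/2) + l = 2*(-(-9 + 6 + 3*l)/2)*(2 - (-9 + 6 + 3*l)/2) + l = 2*(-(-3 + 3*l)/2)*(2 - (-3 + 3*l)/2) + l = 2*(3/2 - 3*l/2)*(2 + (3/2 - 3*l/2)) + l = 2*(3/2 - 3*l/2)*(7/2 - 3*l/2) + l = l + 2*(3/2 - 3*l/2)*(7/2 - 3*l/2))
q(N) - S(B) = 4 - (21/2 - 14*(-5) + (9/2)*(-5)²) = 4 - (21/2 + 70 + (9/2)*25) = 4 - (21/2 + 70 + 225/2) = 4 - 1*193 = 4 - 193 = -189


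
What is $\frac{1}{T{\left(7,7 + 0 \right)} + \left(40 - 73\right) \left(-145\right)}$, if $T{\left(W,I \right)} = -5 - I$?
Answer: $\frac{1}{4773} \approx 0.00020951$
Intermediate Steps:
$\frac{1}{T{\left(7,7 + 0 \right)} + \left(40 - 73\right) \left(-145\right)} = \frac{1}{\left(-5 - \left(7 + 0\right)\right) + \left(40 - 73\right) \left(-145\right)} = \frac{1}{\left(-5 - 7\right) - -4785} = \frac{1}{\left(-5 - 7\right) + 4785} = \frac{1}{-12 + 4785} = \frac{1}{4773}$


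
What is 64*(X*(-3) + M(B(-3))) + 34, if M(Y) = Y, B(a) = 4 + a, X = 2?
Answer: -286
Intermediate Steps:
64*(X*(-3) + M(B(-3))) + 34 = 64*(2*(-3) + (4 - 3)) + 34 = 64*(-6 + 1) + 34 = 64*(-5) + 34 = -320 + 34 = -286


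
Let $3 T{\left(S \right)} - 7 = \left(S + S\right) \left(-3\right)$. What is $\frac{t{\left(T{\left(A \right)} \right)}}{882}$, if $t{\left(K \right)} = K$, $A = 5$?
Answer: $- \frac{23}{2646} \approx -0.0086924$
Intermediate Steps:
$T{\left(S \right)} = \frac{7}{3} - 2 S$ ($T{\left(S \right)} = \frac{7}{3} + \frac{\left(S + S\right) \left(-3\right)}{3} = \frac{7}{3} + \frac{2 S \left(-3\right)}{3} = \frac{7}{3} + \frac{\left(-6\right) S}{3} = \frac{7}{3} - 2 S$)
$\frac{t{\left(T{\left(A \right)} \right)}}{882} = \frac{\frac{7}{3} - 10}{882} = \left(\frac{7}{3} - 10\right) \frac{1}{882} = \left(- \frac{23}{3}\right) \frac{1}{882} = - \frac{23}{2646}$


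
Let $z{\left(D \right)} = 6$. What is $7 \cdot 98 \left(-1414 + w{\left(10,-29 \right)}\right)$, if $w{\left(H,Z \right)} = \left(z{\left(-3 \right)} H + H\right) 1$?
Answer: $-921984$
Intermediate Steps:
$w{\left(H,Z \right)} = 7 H$ ($w{\left(H,Z \right)} = \left(6 H + H\right) 1 = 7 H 1 = 7 H$)
$7 \cdot 98 \left(-1414 + w{\left(10,-29 \right)}\right) = 7 \cdot 98 \left(-1414 + 7 \cdot 10\right) = 686 \left(-1414 + 70\right) = 686 \left(-1344\right) = -921984$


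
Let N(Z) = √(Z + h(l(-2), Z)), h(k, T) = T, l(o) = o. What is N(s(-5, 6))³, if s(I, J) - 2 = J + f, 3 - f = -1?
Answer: 48*√6 ≈ 117.58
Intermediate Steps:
f = 4 (f = 3 - 1*(-1) = 3 + 1 = 4)
s(I, J) = 6 + J (s(I, J) = 2 + (J + 4) = 2 + (4 + J) = 6 + J)
N(Z) = √2*√Z (N(Z) = √(Z + Z) = √(2*Z) = √2*√Z)
N(s(-5, 6))³ = (√2*√(6 + 6))³ = (√2*√12)³ = (√2*(2*√3))³ = (2*√6)³ = 48*√6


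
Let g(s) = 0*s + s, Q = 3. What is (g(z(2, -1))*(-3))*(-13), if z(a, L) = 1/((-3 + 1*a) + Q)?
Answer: 39/2 ≈ 19.500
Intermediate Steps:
z(a, L) = 1/a (z(a, L) = 1/((-3 + 1*a) + 3) = 1/((-3 + a) + 3) = 1/a)
g(s) = s (g(s) = 0 + s = s)
(g(z(2, -1))*(-3))*(-13) = (-3/2)*(-13) = ((½)*(-3))*(-13) = -3/2*(-13) = 39/2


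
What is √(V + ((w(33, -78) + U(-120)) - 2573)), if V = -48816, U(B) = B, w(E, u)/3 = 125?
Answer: I*√51134 ≈ 226.13*I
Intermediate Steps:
w(E, u) = 375 (w(E, u) = 3*125 = 375)
√(V + ((w(33, -78) + U(-120)) - 2573)) = √(-48816 + ((375 - 120) - 2573)) = √(-48816 + (255 - 2573)) = √(-48816 - 2318) = √(-51134) = I*√51134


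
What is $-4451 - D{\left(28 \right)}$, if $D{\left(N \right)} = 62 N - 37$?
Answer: $-6150$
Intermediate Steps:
$D{\left(N \right)} = -37 + 62 N$
$-4451 - D{\left(28 \right)} = -4451 - \left(-37 + 62 \cdot 28\right) = -4451 - \left(-37 + 1736\right) = -4451 - 1699 = -6150$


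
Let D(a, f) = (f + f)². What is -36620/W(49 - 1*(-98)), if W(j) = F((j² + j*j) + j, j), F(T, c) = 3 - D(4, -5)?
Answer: 36620/97 ≈ 377.53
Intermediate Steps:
D(a, f) = 4*f² (D(a, f) = (2*f)² = 4*f²)
F(T, c) = -97 (F(T, c) = 3 - 4*(-5)² = 3 - 4*25 = 3 - 1*100 = 3 - 100 = -97)
W(j) = -97
-36620/W(49 - 1*(-98)) = -36620/(-97) = -36620*(-1/97) = 36620/97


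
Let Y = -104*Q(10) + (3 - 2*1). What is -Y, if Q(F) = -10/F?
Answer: -105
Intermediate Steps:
Y = 105 (Y = -(-1040)/10 + (3 - 2*1) = -(-1040)/10 + (3 - 2) = -104*(-1) + 1 = 104 + 1 = 105)
-Y = -1*105 = -105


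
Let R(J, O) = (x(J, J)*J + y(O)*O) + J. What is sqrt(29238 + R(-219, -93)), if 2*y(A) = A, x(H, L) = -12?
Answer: sqrt(143886)/2 ≈ 189.66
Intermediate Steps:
y(A) = A/2
R(J, O) = O**2/2 - 11*J (R(J, O) = (-12*J + (O/2)*O) + J = (-12*J + O**2/2) + J = (O**2/2 - 12*J) + J = O**2/2 - 11*J)
sqrt(29238 + R(-219, -93)) = sqrt(29238 + ((1/2)*(-93)**2 - 11*(-219))) = sqrt(29238 + ((1/2)*8649 + 2409)) = sqrt(29238 + (8649/2 + 2409)) = sqrt(29238 + 13467/2) = sqrt(71943/2) = sqrt(143886)/2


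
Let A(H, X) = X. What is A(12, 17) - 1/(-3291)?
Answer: 55948/3291 ≈ 17.000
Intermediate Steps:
A(12, 17) - 1/(-3291) = 17 - 1/(-3291) = 17 - 1*(-1/3291) = 17 + 1/3291 = 55948/3291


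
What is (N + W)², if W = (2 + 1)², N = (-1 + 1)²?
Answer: 81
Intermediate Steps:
N = 0 (N = 0² = 0)
W = 9 (W = 3² = 9)
(N + W)² = (0 + 9)² = 9² = 81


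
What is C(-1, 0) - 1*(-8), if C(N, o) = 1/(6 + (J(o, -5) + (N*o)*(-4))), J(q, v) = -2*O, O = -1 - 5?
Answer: 145/18 ≈ 8.0556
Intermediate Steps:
O = -6
J(q, v) = 12 (J(q, v) = -2*(-6) = 12)
C(N, o) = 1/(18 - 4*N*o) (C(N, o) = 1/(6 + (12 + (N*o)*(-4))) = 1/(6 + (12 - 4*N*o)) = 1/(18 - 4*N*o))
C(-1, 0) - 1*(-8) = -1/(-18 + 4*(-1)*0) - 1*(-8) = -1/(-18 + 0) + 8 = -1/(-18) + 8 = -1*(-1/18) + 8 = 1/18 + 8 = 145/18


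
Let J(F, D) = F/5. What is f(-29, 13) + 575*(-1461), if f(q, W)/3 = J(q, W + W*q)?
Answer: -4200462/5 ≈ -8.4009e+5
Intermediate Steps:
J(F, D) = F/5 (J(F, D) = F*(⅕) = F/5)
f(q, W) = 3*q/5 (f(q, W) = 3*(q/5) = 3*q/5)
f(-29, 13) + 575*(-1461) = (⅗)*(-29) + 575*(-1461) = -87/5 - 840075 = -4200462/5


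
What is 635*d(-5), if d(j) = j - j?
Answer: 0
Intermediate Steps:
d(j) = 0
635*d(-5) = 635*0 = 0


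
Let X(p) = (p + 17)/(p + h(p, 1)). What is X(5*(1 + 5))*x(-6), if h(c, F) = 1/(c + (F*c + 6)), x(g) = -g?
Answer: 18612/1981 ≈ 9.3952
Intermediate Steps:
h(c, F) = 1/(6 + c + F*c) (h(c, F) = 1/(c + (6 + F*c)) = 1/(6 + c + F*c))
X(p) = (17 + p)/(p + 1/(6 + 2*p)) (X(p) = (p + 17)/(p + 1/(6 + p + 1*p)) = (17 + p)/(p + 1/(6 + p + p)) = (17 + p)/(p + 1/(6 + 2*p)))
X(5*(1 + 5))*x(-6) = (2*(3 + 5*(1 + 5))*(17 + 5*(1 + 5))/(1 + 2*(5*(1 + 5))*(3 + 5*(1 + 5))))*(-1*(-6)) = (2*(3 + 5*6)*(17 + 5*6)/(1 + 2*(5*6)*(3 + 5*6)))*6 = (2*(3 + 30)*(17 + 30)/(1 + 2*30*(3 + 30)))*6 = (2*33*47/(1 + 2*30*33))*6 = (2*33*47/(1 + 1980))*6 = (2*33*47/1981)*6 = (2*(1/1981)*33*47)*6 = (3102/1981)*6 = 18612/1981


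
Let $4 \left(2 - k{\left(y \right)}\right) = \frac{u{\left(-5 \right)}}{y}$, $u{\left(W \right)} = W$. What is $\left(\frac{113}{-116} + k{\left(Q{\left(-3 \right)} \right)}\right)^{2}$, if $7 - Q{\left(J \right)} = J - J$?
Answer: $\frac{239121}{164836} \approx 1.4507$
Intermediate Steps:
$Q{\left(J \right)} = 7$ ($Q{\left(J \right)} = 7 - \left(J - J\right) = 7 - 0 = 7 + 0 = 7$)
$k{\left(y \right)} = 2 + \frac{5}{4 y}$ ($k{\left(y \right)} = 2 - \frac{\left(-5\right) \frac{1}{y}}{4} = 2 + \frac{5}{4 y}$)
$\left(\frac{113}{-116} + k{\left(Q{\left(-3 \right)} \right)}\right)^{2} = \left(\frac{113}{-116} + \left(2 + \frac{5}{4 \cdot 7}\right)\right)^{2} = \left(113 \left(- \frac{1}{116}\right) + \left(2 + \frac{5}{4} \cdot \frac{1}{7}\right)\right)^{2} = \left(- \frac{113}{116} + \left(2 + \frac{5}{28}\right)\right)^{2} = \left(- \frac{113}{116} + \frac{61}{28}\right)^{2} = \left(\frac{489}{406}\right)^{2} = \frac{239121}{164836}$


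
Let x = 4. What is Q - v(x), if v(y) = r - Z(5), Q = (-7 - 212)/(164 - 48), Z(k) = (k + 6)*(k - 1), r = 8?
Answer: 3957/116 ≈ 34.112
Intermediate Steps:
Z(k) = (-1 + k)*(6 + k) (Z(k) = (6 + k)*(-1 + k) = (-1 + k)*(6 + k))
Q = -219/116 ≈ -1.8879
v(y) = -36 (v(y) = 8 - (-6 + 5² + 5*5) = 8 - (-6 + 25 + 25) = 8 - 1*44 = 8 - 44 = -36)
Q - v(x) = -219/116 - 1*(-36) = -219/116 + 36 = 3957/116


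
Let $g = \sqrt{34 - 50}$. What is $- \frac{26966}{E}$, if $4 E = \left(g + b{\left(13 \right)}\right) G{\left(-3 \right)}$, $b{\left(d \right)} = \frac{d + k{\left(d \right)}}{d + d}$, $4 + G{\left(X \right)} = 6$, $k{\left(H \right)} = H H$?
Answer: $- \frac{377524}{65} + \frac{215728 i}{65} \approx -5808.1 + 3318.9 i$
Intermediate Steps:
$k{\left(H \right)} = H^{2}$
$G{\left(X \right)} = 2$ ($G{\left(X \right)} = -4 + 6 = 2$)
$b{\left(d \right)} = \frac{d + d^{2}}{2 d}$ ($b{\left(d \right)} = \frac{d + d^{2}}{d + d} = \frac{d + d^{2}}{2 d}$)
$g = 4 i$ ($g = \sqrt{-16} = 4 i \approx 4.0 i$)
$E = \frac{7}{2} + 2 i$ ($E = \frac{\left(4 i + \left(\frac{1}{2} + \frac{1}{2} \cdot 13\right)\right) 2}{4} = \frac{\left(4 i + \left(\frac{1}{2} + \frac{13}{2}\right)\right) 2}{4} = \frac{\left(4 i + 7\right) 2}{4} = \frac{\left(7 + 4 i\right) 2}{4} = \frac{14 + 8 i}{4} = \frac{7}{2} + 2 i \approx 3.5 + 2.0 i$)
$- \frac{26966}{E} = - \frac{26966}{\frac{7}{2} + 2 i} = - 26966 \frac{4 \left(\frac{7}{2} - 2 i\right)}{65} = - \frac{107864 \left(\frac{7}{2} - 2 i\right)}{65}$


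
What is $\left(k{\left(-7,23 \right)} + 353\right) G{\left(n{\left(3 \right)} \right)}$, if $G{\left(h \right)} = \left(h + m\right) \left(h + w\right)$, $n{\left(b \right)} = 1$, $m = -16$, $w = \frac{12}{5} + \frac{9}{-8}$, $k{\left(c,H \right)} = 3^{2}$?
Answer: $- \frac{49413}{4} \approx -12353.0$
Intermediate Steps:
$k{\left(c,H \right)} = 9$
$w = \frac{51}{40}$ ($w = 12 \cdot \frac{1}{5} + 9 \left(- \frac{1}{8}\right) = \frac{12}{5} - \frac{9}{8} = \frac{51}{40} \approx 1.275$)
$G{\left(h \right)} = \left(-16 + h\right) \left(\frac{51}{40} + h\right)$ ($G{\left(h \right)} = \left(h - 16\right) \left(h + \frac{51}{40}\right) = \left(-16 + h\right) \left(\frac{51}{40} + h\right)$)
$\left(k{\left(-7,23 \right)} + 353\right) G{\left(n{\left(3 \right)} \right)} = \left(9 + 353\right) \left(- \frac{102}{5} + 1^{2} - \frac{589}{40}\right) = 362 \left(- \frac{102}{5} + 1 - \frac{589}{40}\right) = 362 \left(- \frac{273}{8}\right) = - \frac{49413}{4}$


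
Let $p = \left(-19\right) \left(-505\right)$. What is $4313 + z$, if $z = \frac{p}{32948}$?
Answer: $\frac{142114319}{32948} \approx 4313.3$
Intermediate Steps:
$p = 9595$
$z = \frac{9595}{32948} \approx 0.29122$
$4313 + z = 4313 + \frac{9595}{32948} = \frac{142114319}{32948}$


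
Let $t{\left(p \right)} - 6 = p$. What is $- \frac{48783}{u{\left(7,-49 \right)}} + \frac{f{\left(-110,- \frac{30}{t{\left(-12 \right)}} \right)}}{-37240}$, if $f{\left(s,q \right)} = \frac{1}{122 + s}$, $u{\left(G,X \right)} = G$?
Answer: $- \frac{3114306721}{446880} \approx -6969.0$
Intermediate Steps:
$t{\left(p \right)} = 6 + p$
$- \frac{48783}{u{\left(7,-49 \right)}} + \frac{f{\left(-110,- \frac{30}{t{\left(-12 \right)}} \right)}}{-37240} = - \frac{48783}{7} + \frac{1}{\left(122 - 110\right) \left(-37240\right)} = \left(-48783\right) \frac{1}{7} + \frac{1}{12} \left(- \frac{1}{37240}\right) = -6969 + \frac{1}{12} \left(- \frac{1}{37240}\right) = -6969 - \frac{1}{446880} = - \frac{3114306721}{446880}$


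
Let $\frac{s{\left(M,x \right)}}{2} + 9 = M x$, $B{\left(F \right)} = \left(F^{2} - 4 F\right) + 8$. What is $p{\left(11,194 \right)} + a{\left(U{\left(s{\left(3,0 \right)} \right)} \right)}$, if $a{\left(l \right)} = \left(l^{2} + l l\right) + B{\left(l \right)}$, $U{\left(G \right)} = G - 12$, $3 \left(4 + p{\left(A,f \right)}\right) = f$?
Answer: $\frac{8666}{3} \approx 2888.7$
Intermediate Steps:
$p{\left(A,f \right)} = -4 + \frac{f}{3}$
$B{\left(F \right)} = 8 + F^{2} - 4 F$
$s{\left(M,x \right)} = -18 + 2 M x$
$U{\left(G \right)} = -12 + G$
$a{\left(l \right)} = 8 - 4 l + 3 l^{2}$ ($a{\left(l \right)} = \left(l^{2} + l l\right) + \left(8 + l^{2} - 4 l\right) = \left(l^{2} + l^{2}\right) + \left(8 + l^{2} - 4 l\right) = 2 l^{2} + \left(8 + l^{2} - 4 l\right) = 8 - 4 l + 3 l^{2}$)
$p{\left(11,194 \right)} + a{\left(U{\left(s{\left(3,0 \right)} \right)} \right)} = \left(-4 + \frac{1}{3} \cdot 194\right) + \left(8 - 4 \left(-12 - \left(18 - 0\right)\right) + 3 \left(-12 - \left(18 - 0\right)\right)^{2}\right) = \left(-4 + \frac{194}{3}\right) + \left(8 - 4 \left(-12 + \left(-18 + 0\right)\right) + 3 \left(-12 + \left(-18 + 0\right)\right)^{2}\right) = \frac{182}{3} + \left(8 - 4 \left(-12 - 18\right) + 3 \left(-12 - 18\right)^{2}\right) = \frac{182}{3} + \left(8 - -120 + 3 \left(-30\right)^{2}\right) = \frac{182}{3} + \left(8 + 120 + 3 \cdot 900\right) = \frac{182}{3} + \left(8 + 120 + 2700\right) = \frac{182}{3} + 2828 = \frac{8666}{3}$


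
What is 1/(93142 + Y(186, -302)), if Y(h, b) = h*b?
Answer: 1/36970 ≈ 2.7049e-5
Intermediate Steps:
Y(h, b) = b*h
1/(93142 + Y(186, -302)) = 1/(93142 - 302*186) = 1/(93142 - 56172) = 1/36970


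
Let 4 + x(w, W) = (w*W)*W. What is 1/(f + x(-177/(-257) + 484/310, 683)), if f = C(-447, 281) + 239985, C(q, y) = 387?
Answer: 39835/51386001861 ≈ 7.7521e-7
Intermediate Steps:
f = 240372 (f = 387 + 239985 = 240372)
x(w, W) = -4 + w*W² (x(w, W) = -4 + (w*W)*W = -4 + (W*w)*W = -4 + w*W²)
1/(f + x(-177/(-257) + 484/310, 683)) = 1/(240372 + (-4 + (-177/(-257) + 484/310)*683²)) = 1/(240372 + (-4 + (-177*(-1/257) + 484*(1/310))*466489)) = 1/(240372 + (-4 + (177/257 + 242/155)*466489)) = 1/(240372 + (-4 + (89629/39835)*466489)) = 1/(240372 + (-4 + 41810942581/39835)) = 1/(240372 + 41810783241/39835) = 1/(51386001861/39835) = 39835/51386001861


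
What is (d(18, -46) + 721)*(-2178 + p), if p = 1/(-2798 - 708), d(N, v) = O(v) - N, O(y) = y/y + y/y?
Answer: -5383428645/3506 ≈ -1.5355e+6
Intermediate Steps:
O(y) = 2 (O(y) = 1 + 1 = 2)
d(N, v) = 2 - N
p = -1/3506 (p = 1/(-3506) = -1/3506 ≈ -0.00028523)
(d(18, -46) + 721)*(-2178 + p) = ((2 - 1*18) + 721)*(-2178 - 1/3506) = ((2 - 18) + 721)*(-7636069/3506) = (-16 + 721)*(-7636069/3506) = 705*(-7636069/3506) = -5383428645/3506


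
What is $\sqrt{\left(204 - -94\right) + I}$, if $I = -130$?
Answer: $2 \sqrt{42} \approx 12.961$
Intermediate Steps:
$\sqrt{\left(204 - -94\right) + I} = \sqrt{\left(204 - -94\right) - 130} = \sqrt{\left(204 + 94\right) - 130} = \sqrt{298 - 130} = \sqrt{168} = 2 \sqrt{42}$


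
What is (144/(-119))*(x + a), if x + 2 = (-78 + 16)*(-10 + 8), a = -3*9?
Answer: -13680/119 ≈ -114.96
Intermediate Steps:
a = -27
x = 122 (x = -2 + (-78 + 16)*(-10 + 8) = -2 - 62*(-2) = -2 + 124 = 122)
(144/(-119))*(x + a) = (144/(-119))*(122 - 27) = (144*(-1/119))*95 = -144/119*95 = -13680/119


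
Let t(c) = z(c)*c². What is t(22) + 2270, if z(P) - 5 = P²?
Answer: 238946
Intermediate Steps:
z(P) = 5 + P²
t(c) = c²*(5 + c²) (t(c) = (5 + c²)*c² = c²*(5 + c²))
t(22) + 2270 = 22²*(5 + 22²) + 2270 = 484*(5 + 484) + 2270 = 484*489 + 2270 = 236676 + 2270 = 238946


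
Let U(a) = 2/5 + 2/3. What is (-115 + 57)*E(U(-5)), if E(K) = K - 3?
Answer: 1682/15 ≈ 112.13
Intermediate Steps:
U(a) = 16/15 (U(a) = 2*(1/5) + 2*(1/3) = 2/5 + 2/3 = 16/15)
E(K) = -3 + K
(-115 + 57)*E(U(-5)) = (-115 + 57)*(-3 + 16/15) = -58*(-29/15) = 1682/15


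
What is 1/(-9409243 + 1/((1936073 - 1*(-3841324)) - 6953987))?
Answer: -1176590/11070821221371 ≈ -1.0628e-7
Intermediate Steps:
1/(-9409243 + 1/((1936073 - 1*(-3841324)) - 6953987)) = 1/(-9409243 + 1/((1936073 + 3841324) - 6953987)) = 1/(-9409243 + 1/(5777397 - 6953987)) = 1/(-9409243 + 1/(-1176590)) = 1/(-9409243 - 1/1176590) = 1/(-11070821221371/1176590) = -1176590/11070821221371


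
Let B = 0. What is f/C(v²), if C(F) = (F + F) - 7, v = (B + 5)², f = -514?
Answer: -514/1243 ≈ -0.41352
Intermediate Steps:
v = 25 (v = (0 + 5)² = 5² = 25)
C(F) = -7 + 2*F (C(F) = 2*F - 7 = -7 + 2*F)
f/C(v²) = -514/(-7 + 2*25²) = -514/(-7 + 2*625) = -514/(-7 + 1250) = -514/1243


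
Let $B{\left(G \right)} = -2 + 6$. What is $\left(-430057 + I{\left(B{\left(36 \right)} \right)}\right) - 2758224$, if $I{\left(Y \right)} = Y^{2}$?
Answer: $-3188265$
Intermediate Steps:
$B{\left(G \right)} = 4$
$\left(-430057 + I{\left(B{\left(36 \right)} \right)}\right) - 2758224 = \left(-430057 + 4^{2}\right) - 2758224 = \left(-430057 + 16\right) - 2758224 = -430041 - 2758224 = -3188265$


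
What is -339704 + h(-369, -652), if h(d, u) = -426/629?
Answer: -213674242/629 ≈ -3.3970e+5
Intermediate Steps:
h(d, u) = -426/629 (h(d, u) = -426*1/629 = -426/629)
-339704 + h(-369, -652) = -339704 - 426/629 = -213674242/629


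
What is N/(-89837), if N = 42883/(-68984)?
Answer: 42883/6197315608 ≈ 6.9196e-6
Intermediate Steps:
N = -42883/68984 (N = 42883*(-1/68984) = -42883/68984 ≈ -0.62164)
N/(-89837) = -42883/68984/(-89837) = -42883/68984*(-1/89837) = 42883/6197315608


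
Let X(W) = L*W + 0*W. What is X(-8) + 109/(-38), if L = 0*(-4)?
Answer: -109/38 ≈ -2.8684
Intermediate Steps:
L = 0
X(W) = 0 (X(W) = 0*W + 0*W = 0 + 0 = 0)
X(-8) + 109/(-38) = 0 + 109/(-38) = 0 - 1/38*109 = 0 - 109/38 = -109/38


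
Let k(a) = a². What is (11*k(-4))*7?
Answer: 1232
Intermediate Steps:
(11*k(-4))*7 = (11*(-4)²)*7 = (11*16)*7 = 176*7 = 1232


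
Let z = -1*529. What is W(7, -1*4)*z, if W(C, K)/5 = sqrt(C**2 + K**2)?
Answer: -2645*sqrt(65) ≈ -21325.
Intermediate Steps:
W(C, K) = 5*sqrt(C**2 + K**2)
z = -529
W(7, -1*4)*z = (5*sqrt(7**2 + (-1*4)**2))*(-529) = (5*sqrt(49 + (-4)**2))*(-529) = (5*sqrt(49 + 16))*(-529) = (5*sqrt(65))*(-529) = -2645*sqrt(65)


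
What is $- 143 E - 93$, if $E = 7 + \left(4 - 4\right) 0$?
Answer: $-1094$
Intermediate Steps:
$E = 7$ ($E = 7 + \left(4 - 4\right) 0 = 7 + 0 \cdot 0 = 7 + 0 = 7$)
$- 143 E - 93 = \left(-143\right) 7 - 93 = -1001 - 93 = -1094$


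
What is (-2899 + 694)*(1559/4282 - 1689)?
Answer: 15943779495/4282 ≈ 3.7234e+6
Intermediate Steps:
(-2899 + 694)*(1559/4282 - 1689) = -2205*(1559*(1/4282) - 1689) = -2205*(1559/4282 - 1689) = -2205*(-7230739/4282) = 15943779495/4282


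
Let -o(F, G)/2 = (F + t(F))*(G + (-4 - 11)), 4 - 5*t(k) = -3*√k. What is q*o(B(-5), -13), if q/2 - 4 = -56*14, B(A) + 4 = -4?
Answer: 628992 - 104832*I*√2 ≈ 6.2899e+5 - 1.4825e+5*I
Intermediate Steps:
B(A) = -8 (B(A) = -4 - 4 = -8)
q = -1560 (q = 8 + 2*(-56*14) = 8 + 2*(-784) = 8 - 1568 = -1560)
t(k) = ⅘ + 3*√k/5 (t(k) = ⅘ - (-3)*√k/5 = ⅘ + 3*√k/5)
o(F, G) = -2*(-15 + G)*(⅘ + F + 3*√F/5) (o(F, G) = -2*(F + (⅘ + 3*√F/5))*(G + (-4 - 11)) = -2*(⅘ + F + 3*√F/5)*(G - 15) = -2*(⅘ + F + 3*√F/5)*(-15 + G) = -2*(-15 + G)*(⅘ + F + 3*√F/5))
q*o(B(-5), -13) = -1560*(24 + 18*√(-8) + 30*(-8) - 2*(-8)*(-13) - ⅖*(-13)*(4 + 3*√(-8))) = -1560*(24 + 18*(2*I*√2) - 240 - 208 - ⅖*(-13)*(4 + 3*(2*I*√2))) = -1560*(24 + 36*I*√2 - 240 - 208 - ⅖*(-13)*(4 + 6*I*√2)) = -1560*(24 + 36*I*√2 - 240 - 208 + (104/5 + 156*I*√2/5)) = -1560*(-2016/5 + 336*I*√2/5) = 628992 - 104832*I*√2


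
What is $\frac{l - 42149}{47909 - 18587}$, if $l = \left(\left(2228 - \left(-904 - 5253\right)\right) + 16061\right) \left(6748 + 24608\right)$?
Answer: $\frac{766486627}{29322} \approx 26140.0$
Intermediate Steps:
$l = 766528776$ ($l = \left(\left(2228 - \left(-904 - 5253\right)\right) + 16061\right) 31356 = \left(\left(2228 - -6157\right) + 16061\right) 31356 = \left(\left(2228 + 6157\right) + 16061\right) 31356 = \left(8385 + 16061\right) 31356 = 24446 \cdot 31356 = 766528776$)
$\frac{l - 42149}{47909 - 18587} = \frac{766528776 - 42149}{47909 - 18587} = \frac{766486627}{29322}$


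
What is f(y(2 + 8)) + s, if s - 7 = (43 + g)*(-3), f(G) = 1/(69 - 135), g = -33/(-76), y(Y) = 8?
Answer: -309281/2508 ≈ -123.32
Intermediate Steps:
g = 33/76 (g = -33*(-1/76) = 33/76 ≈ 0.43421)
f(G) = -1/66 (f(G) = 1/(-66) = -1/66)
s = -9371/76 (s = 7 + (43 + 33/76)*(-3) = 7 + (3301/76)*(-3) = 7 - 9903/76 = -9371/76 ≈ -123.30)
f(y(2 + 8)) + s = -1/66 - 9371/76 = -309281/2508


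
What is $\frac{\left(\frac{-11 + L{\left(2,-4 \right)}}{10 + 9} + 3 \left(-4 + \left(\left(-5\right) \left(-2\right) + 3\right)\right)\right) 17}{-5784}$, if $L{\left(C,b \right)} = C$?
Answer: $- \frac{357}{4579} \approx -0.077965$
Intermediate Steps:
$\frac{\left(\frac{-11 + L{\left(2,-4 \right)}}{10 + 9} + 3 \left(-4 + \left(\left(-5\right) \left(-2\right) + 3\right)\right)\right) 17}{-5784} = \frac{\left(\frac{-11 + 2}{10 + 9} + 3 \left(-4 + \left(\left(-5\right) \left(-2\right) + 3\right)\right)\right) 17}{-5784} = \left(- \frac{9}{19} + 3 \left(-4 + \left(10 + 3\right)\right)\right) 17 \left(- \frac{1}{5784}\right) = \left(\left(-9\right) \frac{1}{19} + 3 \left(-4 + 13\right)\right) 17 \left(- \frac{1}{5784}\right) = \left(- \frac{9}{19} + 3 \cdot 9\right) 17 \left(- \frac{1}{5784}\right) = \left(- \frac{9}{19} + 27\right) 17 \left(- \frac{1}{5784}\right) = \frac{504}{19} \cdot 17 \left(- \frac{1}{5784}\right) = \frac{8568}{19} \left(- \frac{1}{5784}\right) = - \frac{357}{4579}$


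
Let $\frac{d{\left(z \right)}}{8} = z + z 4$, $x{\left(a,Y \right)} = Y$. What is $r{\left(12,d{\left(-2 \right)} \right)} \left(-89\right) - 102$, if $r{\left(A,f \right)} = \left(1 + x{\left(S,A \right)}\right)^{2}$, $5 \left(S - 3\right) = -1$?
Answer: $-15143$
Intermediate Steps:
$S = \frac{14}{5}$ ($S = 3 + \frac{1}{5} \left(-1\right) = 3 - \frac{1}{5} = \frac{14}{5} \approx 2.8$)
$d{\left(z \right)} = 40 z$ ($d{\left(z \right)} = 8 \left(z + z 4\right) = 8 \left(z + 4 z\right) = 8 \cdot 5 z = 40 z$)
$r{\left(A,f \right)} = \left(1 + A\right)^{2}$
$r{\left(12,d{\left(-2 \right)} \right)} \left(-89\right) - 102 = \left(1 + 12\right)^{2} \left(-89\right) - 102 = 13^{2} \left(-89\right) - 102 = 169 \left(-89\right) - 102 = -15041 - 102 = -15143$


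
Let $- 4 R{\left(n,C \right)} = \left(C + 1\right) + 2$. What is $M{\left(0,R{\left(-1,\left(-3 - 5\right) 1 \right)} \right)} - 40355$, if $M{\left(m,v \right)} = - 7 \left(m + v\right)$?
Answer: $- \frac{161455}{4} \approx -40364.0$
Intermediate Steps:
$R{\left(n,C \right)} = - \frac{3}{4} - \frac{C}{4}$ ($R{\left(n,C \right)} = - \frac{\left(C + 1\right) + 2}{4} = - \frac{\left(1 + C\right) + 2}{4} = - \frac{3 + C}{4} = - \frac{3}{4} - \frac{C}{4}$)
$M{\left(m,v \right)} = - 7 m - 7 v$
$M{\left(0,R{\left(-1,\left(-3 - 5\right) 1 \right)} \right)} - 40355 = \left(\left(-7\right) 0 - 7 \left(- \frac{3}{4} - \frac{\left(-3 - 5\right) 1}{4}\right)\right) - 40355 = \left(0 - 7 \left(- \frac{3}{4} - \frac{\left(-8\right) 1}{4}\right)\right) - 40355 = \left(0 - 7 \left(- \frac{3}{4} - -2\right)\right) - 40355 = \left(0 - 7 \left(- \frac{3}{4} + 2\right)\right) - 40355 = \left(0 - \frac{35}{4}\right) - 40355 = - \frac{35}{4} - 40355 = - \frac{161455}{4}$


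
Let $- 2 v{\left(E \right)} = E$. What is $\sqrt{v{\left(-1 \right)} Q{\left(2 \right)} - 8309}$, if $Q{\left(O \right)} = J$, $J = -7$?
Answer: $\frac{5 i \sqrt{1330}}{2} \approx 91.173 i$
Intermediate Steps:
$v{\left(E \right)} = - \frac{E}{2}$
$Q{\left(O \right)} = -7$
$\sqrt{v{\left(-1 \right)} Q{\left(2 \right)} - 8309} = \sqrt{\left(- \frac{1}{2}\right) \left(-1\right) \left(-7\right) - 8309} = \sqrt{\frac{1}{2} \left(-7\right) - 8309} = \sqrt{- \frac{7}{2} - 8309} = \sqrt{- \frac{16625}{2}} = \frac{5 i \sqrt{1330}}{2}$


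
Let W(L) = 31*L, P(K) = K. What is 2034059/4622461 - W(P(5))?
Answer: -714447396/4622461 ≈ -154.56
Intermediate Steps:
2034059/4622461 - W(P(5)) = 2034059/4622461 - 31*5 = 2034059*(1/4622461) - 1*155 = 2034059/4622461 - 155 = -714447396/4622461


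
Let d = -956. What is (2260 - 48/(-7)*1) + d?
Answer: 9176/7 ≈ 1310.9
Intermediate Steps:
(2260 - 48/(-7)*1) + d = (2260 - 48/(-7)*1) - 956 = (2260 - 48*(-1)/7*1) - 956 = (2260 - 6*(-8/7)*1) - 956 = (2260 + (48/7)*1) - 956 = (2260 + 48/7) - 956 = 15868/7 - 956 = 9176/7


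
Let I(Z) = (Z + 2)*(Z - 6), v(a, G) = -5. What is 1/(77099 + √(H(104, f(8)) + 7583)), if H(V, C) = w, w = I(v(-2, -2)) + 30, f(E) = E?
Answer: 77099/5944248155 - √7646/5944248155 ≈ 1.2956e-5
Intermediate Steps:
I(Z) = (-6 + Z)*(2 + Z) (I(Z) = (2 + Z)*(-6 + Z) = (-6 + Z)*(2 + Z))
w = 63 (w = (-12 + (-5)² - 4*(-5)) + 30 = (-12 + 25 + 20) + 30 = 33 + 30 = 63)
H(V, C) = 63
1/(77099 + √(H(104, f(8)) + 7583)) = 1/(77099 + √(63 + 7583)) = 1/(77099 + √7646)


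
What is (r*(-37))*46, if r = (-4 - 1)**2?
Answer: -42550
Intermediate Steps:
r = 25 (r = (-5)**2 = 25)
(r*(-37))*46 = (25*(-37))*46 = -925*46 = -42550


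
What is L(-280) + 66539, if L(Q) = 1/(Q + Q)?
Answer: 37261839/560 ≈ 66539.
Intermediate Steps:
L(Q) = 1/(2*Q)
L(-280) + 66539 = (½)/(-280) + 66539 = (½)*(-1/280) + 66539 = -1/560 + 66539 = 37261839/560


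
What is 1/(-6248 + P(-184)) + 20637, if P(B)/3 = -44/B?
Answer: 5930557829/287375 ≈ 20637.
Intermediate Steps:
P(B) = -132/B (P(B) = 3*(-44/B) = -132/B)
1/(-6248 + P(-184)) + 20637 = 1/(-6248 - 132/(-184)) + 20637 = 1/(-6248 - 132*(-1/184)) + 20637 = 1/(-6248 + 33/46) + 20637 = 1/(-287375/46) + 20637 = -46/287375 + 20637 = 5930557829/287375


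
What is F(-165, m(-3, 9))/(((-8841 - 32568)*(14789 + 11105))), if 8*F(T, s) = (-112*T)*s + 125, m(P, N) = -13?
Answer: 240115/8577957168 ≈ 2.7992e-5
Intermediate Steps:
F(T, s) = 125/8 - 14*T*s (F(T, s) = ((-112*T)*s + 125)/8 = (-112*T*s + 125)/8 = (125 - 112*T*s)/8 = 125/8 - 14*T*s)
F(-165, m(-3, 9))/(((-8841 - 32568)*(14789 + 11105))) = (125/8 - 14*(-165)*(-13))/(((-8841 - 32568)*(14789 + 11105))) = (125/8 - 30030)/((-41409*25894)) = -240115/8/(-1072244646) = -240115/8*(-1/1072244646) = 240115/8577957168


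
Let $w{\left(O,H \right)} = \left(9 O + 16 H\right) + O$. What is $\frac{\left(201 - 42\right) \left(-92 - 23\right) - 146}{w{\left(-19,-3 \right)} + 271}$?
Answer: $- \frac{18431}{33} \approx -558.52$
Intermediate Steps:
$w{\left(O,H \right)} = 10 O + 16 H$
$\frac{\left(201 - 42\right) \left(-92 - 23\right) - 146}{w{\left(-19,-3 \right)} + 271} = \frac{\left(201 - 42\right) \left(-92 - 23\right) - 146}{\left(10 \left(-19\right) + 16 \left(-3\right)\right) + 271} = \frac{159 \left(-115\right) - 146}{\left(-190 - 48\right) + 271} = \frac{-18285 - 146}{-238 + 271} = - \frac{18431}{33}$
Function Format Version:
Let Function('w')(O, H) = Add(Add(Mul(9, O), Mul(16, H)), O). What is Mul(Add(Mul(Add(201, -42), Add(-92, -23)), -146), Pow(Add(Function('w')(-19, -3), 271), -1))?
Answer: Rational(-18431, 33) ≈ -558.52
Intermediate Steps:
Function('w')(O, H) = Add(Mul(10, O), Mul(16, H))
Mul(Add(Mul(Add(201, -42), Add(-92, -23)), -146), Pow(Add(Function('w')(-19, -3), 271), -1)) = Mul(Add(Mul(Add(201, -42), Add(-92, -23)), -146), Pow(Add(Add(Mul(10, -19), Mul(16, -3)), 271), -1)) = Mul(Add(Mul(159, -115), -146), Pow(Add(Add(-190, -48), 271), -1)) = Mul(Add(-18285, -146), Pow(Add(-238, 271), -1)) = Mul(-18431, Pow(33, -1)) = Mul(-18431, Rational(1, 33)) = Rational(-18431, 33)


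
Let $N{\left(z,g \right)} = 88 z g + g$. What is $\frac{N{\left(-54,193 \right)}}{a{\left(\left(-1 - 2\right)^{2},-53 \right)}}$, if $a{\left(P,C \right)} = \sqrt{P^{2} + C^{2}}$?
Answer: $- \frac{916943 \sqrt{10}}{170} \approx -17057.0$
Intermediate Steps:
$N{\left(z,g \right)} = g + 88 g z$ ($N{\left(z,g \right)} = 88 g z + g = g + 88 g z$)
$a{\left(P,C \right)} = \sqrt{C^{2} + P^{2}}$
$\frac{N{\left(-54,193 \right)}}{a{\left(\left(-1 - 2\right)^{2},-53 \right)}} = \frac{193 \left(1 + 88 \left(-54\right)\right)}{\sqrt{\left(-53\right)^{2} + \left(\left(-1 - 2\right)^{2}\right)^{2}}} = \frac{193 \left(1 - 4752\right)}{\sqrt{2809 + \left(\left(-3\right)^{2}\right)^{2}}} = \frac{193 \left(-4751\right)}{\sqrt{2809 + 9^{2}}} = - \frac{916943}{\sqrt{2809 + 81}} = - \frac{916943}{\sqrt{2890}} = - \frac{916943}{17 \sqrt{10}} = - 916943 \frac{\sqrt{10}}{170} = - \frac{916943 \sqrt{10}}{170}$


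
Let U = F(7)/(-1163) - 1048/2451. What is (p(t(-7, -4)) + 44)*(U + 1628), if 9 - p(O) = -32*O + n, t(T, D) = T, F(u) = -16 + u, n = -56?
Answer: -533535415885/2850513 ≈ -1.8717e+5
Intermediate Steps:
p(O) = 65 + 32*O (p(O) = 9 - (-32*O - 56) = 9 - (-56 - 32*O) = 9 + (56 + 32*O) = 65 + 32*O)
U = -1196765/2850513 (U = (-16 + 7)/(-1163) - 1048/2451 = -9*(-1/1163) - 1048*1/2451 = 9/1163 - 1048/2451 = -1196765/2850513 ≈ -0.41984)
(p(t(-7, -4)) + 44)*(U + 1628) = ((65 + 32*(-7)) + 44)*(-1196765/2850513 + 1628) = ((65 - 224) + 44)*(4639438399/2850513) = (-159 + 44)*(4639438399/2850513) = -115*4639438399/2850513 = -533535415885/2850513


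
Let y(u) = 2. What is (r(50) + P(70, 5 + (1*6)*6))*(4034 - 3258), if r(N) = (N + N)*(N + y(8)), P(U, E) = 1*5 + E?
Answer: 4070896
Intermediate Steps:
P(U, E) = 5 + E
r(N) = 2*N*(2 + N) (r(N) = (N + N)*(N + 2) = (2*N)*(2 + N) = 2*N*(2 + N))
(r(50) + P(70, 5 + (1*6)*6))*(4034 - 3258) = (2*50*(2 + 50) + (5 + (5 + (1*6)*6)))*(4034 - 3258) = (2*50*52 + (5 + (5 + 6*6)))*776 = (5200 + (5 + (5 + 36)))*776 = (5200 + (5 + 41))*776 = (5200 + 46)*776 = 5246*776 = 4070896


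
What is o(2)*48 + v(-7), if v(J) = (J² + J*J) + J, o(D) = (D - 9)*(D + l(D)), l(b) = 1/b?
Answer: -749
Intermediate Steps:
o(D) = (-9 + D)*(D + 1/D) (o(D) = (D - 9)*(D + 1/D) = (-9 + D)*(D + 1/D))
v(J) = J + 2*J² (v(J) = (J² + J²) + J = 2*J² + J = J + 2*J²)
o(2)*48 + v(-7) = (1 + 2² - 9*2 - 9/2)*48 - 7*(1 + 2*(-7)) = (1 + 4 - 18 - 9*½)*48 - 7*(1 - 14) = (1 + 4 - 18 - 9/2)*48 - 7*(-13) = -35/2*48 + 91 = -840 + 91 = -749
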